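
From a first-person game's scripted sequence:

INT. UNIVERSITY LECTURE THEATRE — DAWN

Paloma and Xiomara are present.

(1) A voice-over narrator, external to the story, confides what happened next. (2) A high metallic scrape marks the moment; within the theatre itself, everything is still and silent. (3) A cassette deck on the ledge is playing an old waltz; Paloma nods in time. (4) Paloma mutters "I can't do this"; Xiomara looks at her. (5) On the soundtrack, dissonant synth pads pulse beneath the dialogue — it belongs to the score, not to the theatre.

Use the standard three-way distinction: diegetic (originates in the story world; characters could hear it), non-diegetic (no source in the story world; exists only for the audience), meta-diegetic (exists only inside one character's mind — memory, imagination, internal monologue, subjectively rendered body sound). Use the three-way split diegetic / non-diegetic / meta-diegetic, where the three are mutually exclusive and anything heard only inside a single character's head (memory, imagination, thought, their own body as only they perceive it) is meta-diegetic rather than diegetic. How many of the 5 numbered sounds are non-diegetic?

3

Sound (1): the narrator exists outside the story world, addressing only the audience, so non-diegetic.
Sound (2): it's a sound-design accent with no in-world source; no one in the scene can hear it, so non-diegetic.
(3) is diegetic: source music from a cassette deck, which exists in the story world.
(4) spoken by a character present in the story world → diegetic.
(5) is non-diegetic: nothing in the theatre produces it and the characters don't hear it — pure soundtrack.
So 3 of the 5 are non-diegetic: (1), (2), (5).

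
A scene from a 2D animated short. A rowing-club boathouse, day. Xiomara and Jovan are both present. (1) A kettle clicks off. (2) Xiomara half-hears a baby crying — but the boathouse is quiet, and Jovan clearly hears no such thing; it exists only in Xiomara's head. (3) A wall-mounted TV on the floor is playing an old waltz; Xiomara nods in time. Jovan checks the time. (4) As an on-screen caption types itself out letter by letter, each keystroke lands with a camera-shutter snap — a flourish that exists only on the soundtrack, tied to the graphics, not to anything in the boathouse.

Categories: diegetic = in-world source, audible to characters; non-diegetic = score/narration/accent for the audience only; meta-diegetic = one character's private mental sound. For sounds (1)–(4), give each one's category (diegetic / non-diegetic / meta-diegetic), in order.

diegetic, meta-diegetic, diegetic, non-diegetic

(1) is diegetic: an in-world source (a kettle); characters could hear it.
(2) subjective to Xiomara: the boathouse is silent and Jovan hears nothing → meta-diegetic.
(3) a wall-mounted TV is a physical source in the scene and Xiomara reacts to it → diegetic.
Sound (4): the caption isn't part of the story world, so neither is the sound tied to it, so non-diegetic.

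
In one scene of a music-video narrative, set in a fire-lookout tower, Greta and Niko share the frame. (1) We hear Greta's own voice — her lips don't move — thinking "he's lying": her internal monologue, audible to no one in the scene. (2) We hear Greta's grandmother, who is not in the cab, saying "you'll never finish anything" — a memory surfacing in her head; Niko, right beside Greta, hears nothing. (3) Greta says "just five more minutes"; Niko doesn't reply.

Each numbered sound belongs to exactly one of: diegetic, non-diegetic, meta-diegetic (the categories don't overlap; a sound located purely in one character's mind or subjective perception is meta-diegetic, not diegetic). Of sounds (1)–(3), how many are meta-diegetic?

(1) is meta-diegetic: it's Greta's unspoken thought, heard only by the audience via her subjectivity.
(2) a remembered line, private to Greta — not present in the room, not audible to Niko → meta-diegetic.
(3) is diegetic: Greta is a character speaking aloud in the scene.
So 2 of the 3 are meta-diegetic: (1), (2).

2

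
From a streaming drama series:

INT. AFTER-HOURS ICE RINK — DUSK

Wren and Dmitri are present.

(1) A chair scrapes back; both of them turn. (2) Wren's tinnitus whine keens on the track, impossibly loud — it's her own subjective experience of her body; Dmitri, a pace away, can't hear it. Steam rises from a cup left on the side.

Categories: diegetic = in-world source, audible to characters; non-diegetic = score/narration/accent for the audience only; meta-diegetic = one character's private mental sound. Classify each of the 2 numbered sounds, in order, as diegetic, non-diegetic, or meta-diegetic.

Sound (1): a chair is a real object/event in the scene's world, so diegetic.
(2) is meta-diegetic: a subjective body sound — Wren's private perception, inaudible to Dmitri.

diegetic, meta-diegetic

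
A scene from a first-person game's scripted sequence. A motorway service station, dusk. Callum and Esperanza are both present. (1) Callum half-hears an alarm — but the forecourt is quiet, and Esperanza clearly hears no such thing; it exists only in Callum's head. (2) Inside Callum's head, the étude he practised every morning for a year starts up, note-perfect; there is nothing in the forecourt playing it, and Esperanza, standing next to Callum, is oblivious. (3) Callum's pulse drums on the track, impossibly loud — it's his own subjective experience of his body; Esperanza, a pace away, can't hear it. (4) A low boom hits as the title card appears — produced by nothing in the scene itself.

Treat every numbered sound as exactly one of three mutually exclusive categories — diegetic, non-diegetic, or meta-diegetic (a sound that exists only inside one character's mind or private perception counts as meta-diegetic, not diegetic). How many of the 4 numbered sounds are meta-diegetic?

3

(1) subjective to Callum: the forecourt is silent and Esperanza hears nothing → meta-diegetic.
(2) it lives in Callum's subjectivity, not in the forecourt → meta-diegetic.
Sound (3): point-of-audition from inside Callum's body; not a sound in the room, so meta-diegetic.
(4) it's a sound-design accent with no in-world source; no one in the scene can hear it → non-diegetic.
So 3 of the 4 are meta-diegetic: (1), (2), (3).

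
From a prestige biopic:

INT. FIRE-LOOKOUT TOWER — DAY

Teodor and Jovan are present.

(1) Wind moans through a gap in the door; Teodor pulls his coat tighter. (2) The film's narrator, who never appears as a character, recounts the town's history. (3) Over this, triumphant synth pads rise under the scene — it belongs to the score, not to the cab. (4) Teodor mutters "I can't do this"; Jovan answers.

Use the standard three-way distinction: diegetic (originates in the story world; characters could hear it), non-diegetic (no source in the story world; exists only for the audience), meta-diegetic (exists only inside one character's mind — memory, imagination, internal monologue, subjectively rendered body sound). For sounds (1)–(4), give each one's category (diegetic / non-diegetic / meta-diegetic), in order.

diegetic, non-diegetic, non-diegetic, diegetic

(1) ambient/room sound belonging to the story's physical space → diegetic.
(2) commentary laid over the scene from outside the fiction → non-diegetic.
(3) is non-diegetic: nothing in the cab produces it and the characters don't hear it — pure soundtrack.
Sound (4): spoken by a character present in the story world, so diegetic.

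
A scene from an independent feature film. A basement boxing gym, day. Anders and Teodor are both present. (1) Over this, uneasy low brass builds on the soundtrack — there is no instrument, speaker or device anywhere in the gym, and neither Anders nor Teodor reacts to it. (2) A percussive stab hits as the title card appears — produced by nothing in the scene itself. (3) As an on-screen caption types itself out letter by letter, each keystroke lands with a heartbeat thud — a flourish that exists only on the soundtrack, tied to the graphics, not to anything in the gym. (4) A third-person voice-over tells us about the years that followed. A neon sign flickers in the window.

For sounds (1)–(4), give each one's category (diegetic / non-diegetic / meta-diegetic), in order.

non-diegetic, non-diegetic, non-diegetic, non-diegetic

(1) is non-diegetic: nothing in the gym produces it and the characters don't hear it — pure soundtrack.
(2) is non-diegetic: an editorial stinger — it belongs to the cut, not the story world.
Sound (3): sound married to a title/caption — outside the diegesis by definition, so non-diegetic.
(4) the narrator exists outside the story world, addressing only the audience → non-diegetic.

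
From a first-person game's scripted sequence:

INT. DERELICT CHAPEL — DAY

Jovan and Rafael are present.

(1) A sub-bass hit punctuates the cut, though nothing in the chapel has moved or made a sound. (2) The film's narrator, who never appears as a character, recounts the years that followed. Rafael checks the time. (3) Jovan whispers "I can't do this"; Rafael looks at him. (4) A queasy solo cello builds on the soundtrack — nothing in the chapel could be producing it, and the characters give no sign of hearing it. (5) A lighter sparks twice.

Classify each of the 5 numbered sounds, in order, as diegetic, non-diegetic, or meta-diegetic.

(1) an editorial stinger — it belongs to the cut, not the story world → non-diegetic.
Sound (2): the narrator exists outside the story world, addressing only the audience, so non-diegetic.
(3) is diegetic: spoken by a character present in the story world.
(4) is non-diegetic: nothing in the chapel produces it and the characters don't hear it — pure soundtrack.
Sound (5): a lighter is a real object/event in the scene's world, so diegetic.

non-diegetic, non-diegetic, diegetic, non-diegetic, diegetic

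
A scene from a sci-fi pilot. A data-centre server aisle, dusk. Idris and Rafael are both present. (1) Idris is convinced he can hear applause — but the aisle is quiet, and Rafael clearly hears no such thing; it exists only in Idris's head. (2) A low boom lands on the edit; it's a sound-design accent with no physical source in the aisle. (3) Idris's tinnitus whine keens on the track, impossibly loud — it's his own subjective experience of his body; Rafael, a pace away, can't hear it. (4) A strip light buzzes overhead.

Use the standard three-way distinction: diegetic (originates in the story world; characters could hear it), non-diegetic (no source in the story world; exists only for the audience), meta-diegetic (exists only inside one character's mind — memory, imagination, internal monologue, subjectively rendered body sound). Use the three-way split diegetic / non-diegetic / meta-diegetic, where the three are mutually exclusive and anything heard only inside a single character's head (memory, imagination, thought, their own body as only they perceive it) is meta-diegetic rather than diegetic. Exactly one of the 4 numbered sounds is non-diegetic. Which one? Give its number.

2

Sound (1): Idris alone 'hears' it — an imagined sound, not present in the space, so meta-diegetic.
Sound (2): an editorial stinger — it belongs to the cut, not the story world, so non-diegetic.
Sound (3): it's Idris's internal bodily sensation rendered as sound; only Idris 'hears' it, so meta-diegetic.
(4) is diegetic: a strip light is part of the location's real environment.
Only (2) is non-diegetic.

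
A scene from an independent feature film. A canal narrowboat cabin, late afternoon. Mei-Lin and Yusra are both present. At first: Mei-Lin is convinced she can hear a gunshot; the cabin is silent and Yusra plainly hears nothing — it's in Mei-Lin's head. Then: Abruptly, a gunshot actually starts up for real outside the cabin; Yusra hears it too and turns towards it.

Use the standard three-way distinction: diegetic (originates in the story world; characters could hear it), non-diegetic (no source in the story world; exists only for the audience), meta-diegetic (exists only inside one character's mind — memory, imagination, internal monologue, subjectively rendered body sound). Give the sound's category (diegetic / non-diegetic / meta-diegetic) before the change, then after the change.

meta-diegetic, diegetic

Before the change: only Mei-Lin 'hears' it — imagined, in her mind → meta-diegetic.
After the change: now there's a real external source and Yusra hears it too — in the story world → diegetic.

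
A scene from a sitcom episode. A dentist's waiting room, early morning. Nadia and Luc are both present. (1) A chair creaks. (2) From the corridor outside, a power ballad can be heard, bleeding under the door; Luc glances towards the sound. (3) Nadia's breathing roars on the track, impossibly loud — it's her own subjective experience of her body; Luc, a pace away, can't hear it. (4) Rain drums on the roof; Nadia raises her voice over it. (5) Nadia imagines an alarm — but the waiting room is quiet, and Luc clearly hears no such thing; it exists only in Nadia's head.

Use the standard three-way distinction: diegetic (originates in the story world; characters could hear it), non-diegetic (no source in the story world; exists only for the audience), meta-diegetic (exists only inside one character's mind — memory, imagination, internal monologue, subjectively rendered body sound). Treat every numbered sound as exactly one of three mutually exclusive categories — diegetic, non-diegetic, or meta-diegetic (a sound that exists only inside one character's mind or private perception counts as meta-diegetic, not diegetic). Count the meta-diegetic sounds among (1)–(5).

2

(1) a chair is a real object/event in the scene's world → diegetic.
Sound (2): it's coming from the corridor outside — a location within the story world — and Luc reacts, so diegetic.
(3) is meta-diegetic: a subjective body sound — Nadia's private perception, inaudible to Luc.
Sound (4): rain is part of the location's real environment, so diegetic.
(5) subjective to Nadia: the waiting room is silent and Luc hears nothing → meta-diegetic.
Meta-diegetic: (3), (5) — that's 2.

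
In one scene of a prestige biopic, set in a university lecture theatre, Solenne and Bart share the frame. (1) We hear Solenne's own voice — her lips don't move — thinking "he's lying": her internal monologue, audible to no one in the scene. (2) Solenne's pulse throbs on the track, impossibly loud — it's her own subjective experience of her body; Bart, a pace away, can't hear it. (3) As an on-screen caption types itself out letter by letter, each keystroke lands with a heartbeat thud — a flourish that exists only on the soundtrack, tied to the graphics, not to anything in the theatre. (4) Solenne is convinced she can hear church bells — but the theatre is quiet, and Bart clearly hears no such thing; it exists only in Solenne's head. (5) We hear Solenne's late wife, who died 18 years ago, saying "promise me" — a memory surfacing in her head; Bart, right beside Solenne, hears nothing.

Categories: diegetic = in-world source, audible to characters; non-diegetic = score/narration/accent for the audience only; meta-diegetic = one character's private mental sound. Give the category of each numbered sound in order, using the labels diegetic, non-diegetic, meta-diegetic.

Sound (1): it's Solenne's unspoken thought, heard only by the audience via her subjectivity, so meta-diegetic.
(2) it's Solenne's internal bodily sensation rendered as sound; only Solenne 'hears' it → meta-diegetic.
Sound (3): it accompanies on-screen graphics, not anything inside the story world, so non-diegetic.
(4) is meta-diegetic: Solenne alone 'hears' it — an imagined sound, not present in the space.
(5) is meta-diegetic: the voice is a memory playing only inside Solenne's mind; Bart can't hear it.

meta-diegetic, meta-diegetic, non-diegetic, meta-diegetic, meta-diegetic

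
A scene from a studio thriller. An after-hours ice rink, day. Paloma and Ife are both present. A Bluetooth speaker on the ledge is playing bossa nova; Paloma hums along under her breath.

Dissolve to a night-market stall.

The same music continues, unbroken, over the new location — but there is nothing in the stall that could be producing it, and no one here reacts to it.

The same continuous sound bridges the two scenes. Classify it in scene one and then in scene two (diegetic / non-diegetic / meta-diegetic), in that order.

diegetic, non-diegetic

Scene one: a Bluetooth speaker is an on-screen source and Paloma reacts to it → diegetic.
Scene two: there is no source in the stall and no one hears it — it's now underscore → non-diegetic.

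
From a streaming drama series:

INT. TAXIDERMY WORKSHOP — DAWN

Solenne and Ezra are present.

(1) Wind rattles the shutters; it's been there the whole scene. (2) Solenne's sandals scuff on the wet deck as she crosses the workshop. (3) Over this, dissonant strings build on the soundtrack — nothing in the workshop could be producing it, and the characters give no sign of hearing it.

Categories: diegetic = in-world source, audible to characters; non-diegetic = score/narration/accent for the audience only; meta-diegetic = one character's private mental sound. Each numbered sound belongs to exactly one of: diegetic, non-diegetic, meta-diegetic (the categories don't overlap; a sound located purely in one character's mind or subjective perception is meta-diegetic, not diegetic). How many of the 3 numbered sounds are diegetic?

(1) it's the actual ambient sound of the location → diegetic.
Sound (2): Solenne's footsteps are produced in the story world, so diegetic.
Sound (3): it has no source in the story world and no character can hear it — it's underscore, so non-diegetic.
Diegetic: (1), (2) — that's 2.

2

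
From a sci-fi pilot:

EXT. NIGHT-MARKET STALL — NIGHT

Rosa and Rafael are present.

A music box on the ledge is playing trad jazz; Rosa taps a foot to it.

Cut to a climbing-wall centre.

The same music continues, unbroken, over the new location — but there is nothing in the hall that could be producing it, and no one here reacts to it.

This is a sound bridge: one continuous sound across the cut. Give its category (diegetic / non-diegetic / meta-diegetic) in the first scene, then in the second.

diegetic, non-diegetic

Scene one: a music box is an on-screen source and Rosa reacts to it → diegetic.
Scene two: there is no source in the hall and no one hears it — it's now underscore → non-diegetic.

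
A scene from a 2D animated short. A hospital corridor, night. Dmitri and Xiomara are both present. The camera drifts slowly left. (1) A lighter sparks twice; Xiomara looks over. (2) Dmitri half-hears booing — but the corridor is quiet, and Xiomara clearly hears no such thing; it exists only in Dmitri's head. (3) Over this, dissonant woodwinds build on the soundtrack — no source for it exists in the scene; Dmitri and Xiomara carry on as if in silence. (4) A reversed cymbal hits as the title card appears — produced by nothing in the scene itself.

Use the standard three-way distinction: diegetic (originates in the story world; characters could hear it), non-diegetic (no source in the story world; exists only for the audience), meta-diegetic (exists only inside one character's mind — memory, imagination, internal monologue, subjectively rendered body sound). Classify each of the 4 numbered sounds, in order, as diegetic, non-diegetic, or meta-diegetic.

(1) is diegetic: the sound comes from a lighter physically present in the location.
(2) subjective to Dmitri: the corridor is silent and Xiomara hears nothing → meta-diegetic.
Sound (3): nothing in the corridor produces it and the characters don't hear it — pure soundtrack, so non-diegetic.
(4) is non-diegetic: nothing in the scene produces it; it's an accent added for the audience.

diegetic, meta-diegetic, non-diegetic, non-diegetic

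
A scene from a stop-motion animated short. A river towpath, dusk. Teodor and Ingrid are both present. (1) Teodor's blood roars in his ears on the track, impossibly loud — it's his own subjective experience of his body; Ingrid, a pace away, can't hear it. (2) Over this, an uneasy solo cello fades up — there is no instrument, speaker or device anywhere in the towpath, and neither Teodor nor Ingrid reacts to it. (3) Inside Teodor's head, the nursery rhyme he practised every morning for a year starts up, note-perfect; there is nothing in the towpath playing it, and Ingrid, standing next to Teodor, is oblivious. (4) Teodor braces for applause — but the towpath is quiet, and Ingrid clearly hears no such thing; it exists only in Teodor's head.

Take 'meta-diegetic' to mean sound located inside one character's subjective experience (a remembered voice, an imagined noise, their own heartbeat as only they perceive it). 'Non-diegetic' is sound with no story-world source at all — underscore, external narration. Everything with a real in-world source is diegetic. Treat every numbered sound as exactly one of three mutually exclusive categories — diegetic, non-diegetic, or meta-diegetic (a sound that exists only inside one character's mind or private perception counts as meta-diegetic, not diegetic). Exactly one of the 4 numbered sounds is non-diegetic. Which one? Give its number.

2

(1) it's Teodor's internal bodily sensation rendered as sound; only Teodor 'hears' it → meta-diegetic.
(2) is non-diegetic: score with no on-screen or off-screen source; it exists for the audience alone.
(3) is meta-diegetic: it lives in Teodor's subjectivity, not in the towpath.
(4) Teodor alone 'hears' it — an imagined sound, not present in the space → meta-diegetic.
Only (2) is non-diegetic.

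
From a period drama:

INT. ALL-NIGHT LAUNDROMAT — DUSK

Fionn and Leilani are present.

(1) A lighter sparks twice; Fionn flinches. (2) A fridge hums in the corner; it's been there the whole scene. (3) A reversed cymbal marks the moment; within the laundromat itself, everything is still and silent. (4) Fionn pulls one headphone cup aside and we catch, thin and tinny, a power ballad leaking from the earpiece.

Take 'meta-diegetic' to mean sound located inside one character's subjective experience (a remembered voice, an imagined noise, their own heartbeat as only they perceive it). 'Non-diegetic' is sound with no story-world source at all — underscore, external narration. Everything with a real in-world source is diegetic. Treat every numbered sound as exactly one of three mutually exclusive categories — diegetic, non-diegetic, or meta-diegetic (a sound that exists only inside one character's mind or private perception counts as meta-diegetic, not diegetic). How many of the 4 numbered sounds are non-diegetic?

Sound (1): an in-world source (a lighter); characters could hear it, so diegetic.
Sound (2): a fridge is part of the location's real environment, so diegetic.
(3) is non-diegetic: nothing in the scene produces it; it's an accent added for the audience.
(4) the headphones are an on-screen source → diegetic.
So 1 of the 4 is non-diegetic: (3).

1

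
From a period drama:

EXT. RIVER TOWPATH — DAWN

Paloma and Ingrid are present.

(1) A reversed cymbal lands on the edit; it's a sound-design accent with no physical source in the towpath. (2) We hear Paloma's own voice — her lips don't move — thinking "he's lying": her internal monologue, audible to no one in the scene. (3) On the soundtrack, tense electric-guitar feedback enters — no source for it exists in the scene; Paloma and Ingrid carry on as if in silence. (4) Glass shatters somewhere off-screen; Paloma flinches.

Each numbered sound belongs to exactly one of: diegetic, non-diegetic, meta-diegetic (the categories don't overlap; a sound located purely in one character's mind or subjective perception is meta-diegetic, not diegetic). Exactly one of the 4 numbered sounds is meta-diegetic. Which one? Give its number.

(1) is non-diegetic: it's a sound-design accent with no in-world source; no one in the scene can hear it.
(2) internal monologue — inside Paloma's mind, not spoken into the scene → meta-diegetic.
(3) is non-diegetic: nothing in the towpath produces it and the characters don't hear it — pure soundtrack.
(4) is diegetic: the sound comes from glass physically present in the location.
Only (2) is meta-diegetic.

2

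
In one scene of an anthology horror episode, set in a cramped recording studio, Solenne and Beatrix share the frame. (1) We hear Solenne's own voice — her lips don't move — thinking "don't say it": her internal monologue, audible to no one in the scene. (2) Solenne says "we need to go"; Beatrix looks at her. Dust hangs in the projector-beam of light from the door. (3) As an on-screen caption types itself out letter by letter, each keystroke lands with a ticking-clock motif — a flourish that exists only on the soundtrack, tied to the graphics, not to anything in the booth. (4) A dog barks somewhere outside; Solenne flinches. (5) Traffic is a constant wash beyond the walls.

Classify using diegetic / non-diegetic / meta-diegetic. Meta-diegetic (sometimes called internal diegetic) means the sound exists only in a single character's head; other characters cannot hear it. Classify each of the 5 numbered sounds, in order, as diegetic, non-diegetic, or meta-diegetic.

(1) is meta-diegetic: it's Solenne's unspoken thought, heard only by the audience via her subjectivity.
Sound (2): spoken by a character present in the story world, so diegetic.
(3) sound married to a title/caption — outside the diegesis by definition → non-diegetic.
Sound (4): the sound comes from a dog physically present in the location, so diegetic.
(5) ambient/room sound belonging to the story's physical space → diegetic.

meta-diegetic, diegetic, non-diegetic, diegetic, diegetic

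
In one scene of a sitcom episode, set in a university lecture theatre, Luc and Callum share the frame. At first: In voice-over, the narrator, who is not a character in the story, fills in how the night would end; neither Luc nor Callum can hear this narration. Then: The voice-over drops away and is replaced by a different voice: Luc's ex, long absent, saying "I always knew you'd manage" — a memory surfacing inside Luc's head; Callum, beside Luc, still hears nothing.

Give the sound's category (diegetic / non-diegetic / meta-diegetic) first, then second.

non-diegetic, meta-diegetic

First: the external narrator addresses only the audience — outside the story world → non-diegetic.
Second: the replacement voice is a memory inside Luc's mind specifically → meta-diegetic.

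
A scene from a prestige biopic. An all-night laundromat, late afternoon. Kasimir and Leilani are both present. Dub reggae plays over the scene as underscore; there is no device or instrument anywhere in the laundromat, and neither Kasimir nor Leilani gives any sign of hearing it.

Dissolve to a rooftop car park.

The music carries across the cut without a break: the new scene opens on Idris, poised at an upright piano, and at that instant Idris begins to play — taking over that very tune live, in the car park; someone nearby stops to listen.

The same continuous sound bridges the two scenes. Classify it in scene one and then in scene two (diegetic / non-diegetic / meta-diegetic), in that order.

non-diegetic, diegetic

Scene one: there's no in-world source anywhere and no character hears it — underscore for the audience only → non-diegetic.
Scene two: from the moment Idris starts playing, the tune is being performed on an upright piano inside the story world and another character hears it → diegetic.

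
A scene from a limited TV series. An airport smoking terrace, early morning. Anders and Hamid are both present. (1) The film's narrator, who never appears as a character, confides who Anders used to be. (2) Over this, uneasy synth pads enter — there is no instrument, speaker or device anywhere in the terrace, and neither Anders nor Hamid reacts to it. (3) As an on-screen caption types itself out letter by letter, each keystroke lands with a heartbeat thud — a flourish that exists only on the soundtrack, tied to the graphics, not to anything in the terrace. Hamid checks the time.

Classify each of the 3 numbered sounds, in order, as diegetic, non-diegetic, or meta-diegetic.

(1) is non-diegetic: the narrator exists outside the story world, addressing only the audience.
Sound (2): score with no on-screen or off-screen source; it exists for the audience alone, so non-diegetic.
(3) the caption isn't part of the story world, so neither is the sound tied to it → non-diegetic.

non-diegetic, non-diegetic, non-diegetic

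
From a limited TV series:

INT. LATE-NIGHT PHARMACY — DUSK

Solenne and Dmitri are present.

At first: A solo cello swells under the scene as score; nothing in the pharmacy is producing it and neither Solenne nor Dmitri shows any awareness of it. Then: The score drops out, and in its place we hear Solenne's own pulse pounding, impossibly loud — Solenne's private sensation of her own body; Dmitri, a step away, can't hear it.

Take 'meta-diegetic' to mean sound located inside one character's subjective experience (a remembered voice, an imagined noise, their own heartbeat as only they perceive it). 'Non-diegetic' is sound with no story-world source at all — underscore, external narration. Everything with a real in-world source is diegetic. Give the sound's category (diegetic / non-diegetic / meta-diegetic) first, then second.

First: underscore with no in-world source, inaudible to the characters → non-diegetic.
Second: the body sound is Solenne's subjective perception alone — Dmitri can't hear it → meta-diegetic.

non-diegetic, meta-diegetic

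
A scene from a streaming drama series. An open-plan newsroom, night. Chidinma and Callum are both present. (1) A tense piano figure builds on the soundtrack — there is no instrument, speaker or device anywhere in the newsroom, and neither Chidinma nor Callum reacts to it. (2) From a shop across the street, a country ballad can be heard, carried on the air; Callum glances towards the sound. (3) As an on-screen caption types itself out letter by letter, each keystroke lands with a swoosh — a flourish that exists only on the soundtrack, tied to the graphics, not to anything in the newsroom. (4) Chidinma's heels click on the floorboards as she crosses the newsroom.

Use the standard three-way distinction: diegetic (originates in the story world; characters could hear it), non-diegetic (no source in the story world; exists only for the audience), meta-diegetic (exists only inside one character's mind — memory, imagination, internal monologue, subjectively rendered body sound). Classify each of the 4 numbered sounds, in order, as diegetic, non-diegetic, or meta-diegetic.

non-diegetic, diegetic, non-diegetic, diegetic

Sound (1): nothing in the newsroom produces it and the characters don't hear it — pure soundtrack, so non-diegetic.
(2) the music has an off-screen but real-world source and a character hears it → diegetic.
(3) the caption isn't part of the story world, so neither is the sound tied to it → non-diegetic.
(4) is diegetic: Chidinma's footsteps are produced in the story world.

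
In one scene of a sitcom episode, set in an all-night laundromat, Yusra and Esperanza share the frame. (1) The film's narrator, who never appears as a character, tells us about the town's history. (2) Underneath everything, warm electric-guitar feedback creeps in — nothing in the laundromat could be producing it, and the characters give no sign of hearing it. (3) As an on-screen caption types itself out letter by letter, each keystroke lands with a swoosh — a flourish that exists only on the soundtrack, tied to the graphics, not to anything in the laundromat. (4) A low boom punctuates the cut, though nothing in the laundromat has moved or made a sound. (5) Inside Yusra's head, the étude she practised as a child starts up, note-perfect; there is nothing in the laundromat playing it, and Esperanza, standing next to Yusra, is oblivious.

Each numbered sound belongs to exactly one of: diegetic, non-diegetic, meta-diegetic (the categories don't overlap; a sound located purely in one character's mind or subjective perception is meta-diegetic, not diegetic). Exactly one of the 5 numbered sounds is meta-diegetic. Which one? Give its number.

(1) is non-diegetic: external voice-over — not a character, not heard by anyone in the scene.
Sound (2): it has no source in the story world and no character can hear it — it's underscore, so non-diegetic.
(3) is non-diegetic: the caption isn't part of the story world, so neither is the sound tied to it.
(4) is non-diegetic: nothing in the scene produces it; it's an accent added for the audience.
Sound (5): it lives in Yusra's subjectivity, not in the laundromat, so meta-diegetic.
Only (5) is meta-diegetic.

5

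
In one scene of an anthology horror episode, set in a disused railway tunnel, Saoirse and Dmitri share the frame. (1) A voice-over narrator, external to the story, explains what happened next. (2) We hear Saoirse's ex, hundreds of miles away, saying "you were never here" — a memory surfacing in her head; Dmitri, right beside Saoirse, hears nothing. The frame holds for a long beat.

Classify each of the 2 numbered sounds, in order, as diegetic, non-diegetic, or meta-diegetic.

non-diegetic, meta-diegetic

(1) external voice-over — not a character, not heard by anyone in the scene → non-diegetic.
(2) is meta-diegetic: it's Saoirse's recollection rendered as sound; the other character can't hear it.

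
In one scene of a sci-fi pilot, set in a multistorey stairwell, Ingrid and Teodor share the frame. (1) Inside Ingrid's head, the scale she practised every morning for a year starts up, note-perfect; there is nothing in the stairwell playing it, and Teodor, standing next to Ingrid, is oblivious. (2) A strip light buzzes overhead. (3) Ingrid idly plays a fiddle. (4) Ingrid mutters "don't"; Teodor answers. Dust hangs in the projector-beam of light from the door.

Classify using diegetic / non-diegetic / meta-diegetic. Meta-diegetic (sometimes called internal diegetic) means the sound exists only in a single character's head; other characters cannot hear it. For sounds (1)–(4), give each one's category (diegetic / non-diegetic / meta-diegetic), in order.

(1) remembered music, private to Ingrid — Teodor is oblivious because it isn't in the room → meta-diegetic.
(2) is diegetic: it's the actual ambient sound of the location.
(3) Ingrid is producing the music live, in the story world → diegetic.
(4) is diegetic: Ingrid is a character speaking aloud in the scene.

meta-diegetic, diegetic, diegetic, diegetic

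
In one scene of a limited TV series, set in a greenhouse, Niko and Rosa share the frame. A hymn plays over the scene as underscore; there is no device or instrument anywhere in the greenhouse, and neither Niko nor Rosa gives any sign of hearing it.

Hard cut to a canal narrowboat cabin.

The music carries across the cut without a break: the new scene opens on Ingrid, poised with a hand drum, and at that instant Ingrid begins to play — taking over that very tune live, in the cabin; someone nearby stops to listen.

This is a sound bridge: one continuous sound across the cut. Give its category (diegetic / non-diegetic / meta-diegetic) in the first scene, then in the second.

non-diegetic, diegetic

Scene one: there's no in-world source anywhere and no character hears it — underscore for the audience only → non-diegetic.
Scene two: from the moment Ingrid starts playing, the tune is being performed on a hand drum inside the story world and another character hears it → diegetic.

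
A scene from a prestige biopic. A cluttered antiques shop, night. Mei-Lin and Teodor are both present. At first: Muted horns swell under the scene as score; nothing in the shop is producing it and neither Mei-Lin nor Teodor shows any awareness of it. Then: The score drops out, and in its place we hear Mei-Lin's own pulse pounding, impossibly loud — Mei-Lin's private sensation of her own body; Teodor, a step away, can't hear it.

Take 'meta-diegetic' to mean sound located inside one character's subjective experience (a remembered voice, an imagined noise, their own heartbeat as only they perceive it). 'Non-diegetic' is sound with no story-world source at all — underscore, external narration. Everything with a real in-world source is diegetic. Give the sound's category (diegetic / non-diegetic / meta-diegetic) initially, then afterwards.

Initially: underscore with no in-world source, inaudible to the characters → non-diegetic.
Afterwards: the body sound is Mei-Lin's subjective perception alone — Teodor can't hear it → meta-diegetic.

non-diegetic, meta-diegetic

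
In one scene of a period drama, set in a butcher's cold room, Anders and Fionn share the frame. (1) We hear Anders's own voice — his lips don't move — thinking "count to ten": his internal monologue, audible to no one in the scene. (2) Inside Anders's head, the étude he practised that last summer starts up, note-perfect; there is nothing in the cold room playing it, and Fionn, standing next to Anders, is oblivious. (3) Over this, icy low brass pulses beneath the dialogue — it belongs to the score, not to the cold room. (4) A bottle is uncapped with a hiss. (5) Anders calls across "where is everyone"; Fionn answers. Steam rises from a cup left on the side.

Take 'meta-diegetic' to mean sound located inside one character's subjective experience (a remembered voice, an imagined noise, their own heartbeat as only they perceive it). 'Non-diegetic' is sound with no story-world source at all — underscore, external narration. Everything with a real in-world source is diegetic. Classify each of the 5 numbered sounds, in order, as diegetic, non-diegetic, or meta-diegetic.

Sound (1): it's Anders's unspoken thought, heard only by the audience via his subjectivity, so meta-diegetic.
(2) it lives in Anders's subjectivity, not in the cold room → meta-diegetic.
(3) is non-diegetic: nothing in the cold room produces it and the characters don't hear it — pure soundtrack.
(4) an in-world source (a bottle); characters could hear it → diegetic.
(5) is diegetic: Anders is a character speaking aloud in the scene.

meta-diegetic, meta-diegetic, non-diegetic, diegetic, diegetic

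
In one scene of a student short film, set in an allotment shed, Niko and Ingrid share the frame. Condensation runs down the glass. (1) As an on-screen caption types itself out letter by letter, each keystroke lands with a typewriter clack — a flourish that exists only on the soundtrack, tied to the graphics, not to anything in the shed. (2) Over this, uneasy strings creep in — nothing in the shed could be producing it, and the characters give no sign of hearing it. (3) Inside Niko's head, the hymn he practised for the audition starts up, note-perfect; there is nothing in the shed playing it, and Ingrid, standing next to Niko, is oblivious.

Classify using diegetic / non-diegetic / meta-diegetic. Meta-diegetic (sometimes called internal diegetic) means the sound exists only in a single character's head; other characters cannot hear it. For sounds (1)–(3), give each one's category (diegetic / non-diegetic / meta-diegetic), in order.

(1) is non-diegetic: it accompanies on-screen graphics, not anything inside the story world.
(2) it has no source in the story world and no character can hear it — it's underscore → non-diegetic.
Sound (3): remembered music, private to Niko — Ingrid is oblivious because it isn't in the room, so meta-diegetic.

non-diegetic, non-diegetic, meta-diegetic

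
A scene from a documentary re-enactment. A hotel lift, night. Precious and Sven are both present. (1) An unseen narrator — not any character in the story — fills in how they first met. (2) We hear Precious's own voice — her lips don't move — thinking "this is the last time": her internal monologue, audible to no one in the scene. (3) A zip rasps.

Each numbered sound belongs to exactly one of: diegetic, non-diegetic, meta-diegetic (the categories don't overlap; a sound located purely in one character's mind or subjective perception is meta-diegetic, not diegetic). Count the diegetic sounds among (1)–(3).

1

Sound (1): commentary laid over the scene from outside the fiction, so non-diegetic.
Sound (2): it's Precious's unspoken thought, heard only by the audience via her subjectivity, so meta-diegetic.
Sound (3): the sound comes from a zip physically present in the location, so diegetic.
Diegetic: (3) — that's 1.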